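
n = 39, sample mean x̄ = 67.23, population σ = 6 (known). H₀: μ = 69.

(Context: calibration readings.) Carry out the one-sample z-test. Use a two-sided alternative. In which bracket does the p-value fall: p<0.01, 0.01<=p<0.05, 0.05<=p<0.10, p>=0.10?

SE = σ/√n = 6/√39 = 0.9608
z = (x̄−μ₀)/SE = (67.23−69)/0.9608 = -1.8423
p-value (two-sided) = 0.06544
→ bracket: 0.05<=p<0.10

p-value bracket: 0.05<=p<0.10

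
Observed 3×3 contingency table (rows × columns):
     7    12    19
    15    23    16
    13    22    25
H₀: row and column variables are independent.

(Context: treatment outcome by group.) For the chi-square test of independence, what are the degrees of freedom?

degrees of freedom = 4

df = (r−1)(c−1) = (3−1)·(3−1) = 4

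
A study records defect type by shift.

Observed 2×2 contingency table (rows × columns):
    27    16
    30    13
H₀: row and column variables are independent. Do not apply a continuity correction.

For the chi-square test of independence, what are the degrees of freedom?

degrees of freedom = 1

df = (r−1)(c−1) = (2−1)·(2−1) = 1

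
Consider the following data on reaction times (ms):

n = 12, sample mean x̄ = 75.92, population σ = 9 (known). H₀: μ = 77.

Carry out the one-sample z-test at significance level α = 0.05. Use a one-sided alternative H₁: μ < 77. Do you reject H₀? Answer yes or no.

SE = σ/√n = 9/√12 = 2.5981
z = (x̄−μ₀)/SE = (75.92−77)/2.5981 = -0.4157
p-value (one-sided, H₁ less) = 0.33882
At α=0.05: p ≥ α → fail to reject H₀

reject H₀: no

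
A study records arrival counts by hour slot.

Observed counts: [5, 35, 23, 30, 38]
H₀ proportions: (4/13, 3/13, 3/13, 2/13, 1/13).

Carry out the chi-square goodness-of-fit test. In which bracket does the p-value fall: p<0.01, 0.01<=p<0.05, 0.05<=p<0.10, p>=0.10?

p-value bracket: p<0.01

n = 131; E_i = n·p_i = [40.31, 30.23, 30.23, 20.15, 10.08]
χ² = (5−40.31)²/40.31 + (35−30.23)²/30.23 + (23−30.23)²/30.23 + (30−20.15)²/20.15 + (38−10.08)²/10.08 = 115.5948
df = 4
p-value (upper-tail) = 0.00000
→ bracket: p<0.01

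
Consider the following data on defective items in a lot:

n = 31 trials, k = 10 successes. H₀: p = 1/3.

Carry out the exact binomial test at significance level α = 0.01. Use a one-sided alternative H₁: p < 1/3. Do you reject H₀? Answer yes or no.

reject H₀: no

Exact binomial: n=31, k=10, p₀=1/3=0.3333
P(X≤10) from Σ C(n,i)·p₀^i·(1−p₀)^(n−i)
p-value (one-sided, H₁ less) = 0.53375
At α=0.01: p ≥ α → fail to reject H₀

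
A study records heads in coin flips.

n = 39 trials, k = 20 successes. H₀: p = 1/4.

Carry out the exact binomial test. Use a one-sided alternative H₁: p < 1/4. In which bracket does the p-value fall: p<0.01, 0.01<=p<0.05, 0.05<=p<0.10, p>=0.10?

p-value bracket: p>=0.10

Exact binomial: n=39, k=20, p₀=1/4=0.2500
P(X≤20) from Σ C(n,i)·p₀^i·(1−p₀)^(n−i)
p-value (one-sided, H₁ less) = 0.99989
→ bracket: p>=0.10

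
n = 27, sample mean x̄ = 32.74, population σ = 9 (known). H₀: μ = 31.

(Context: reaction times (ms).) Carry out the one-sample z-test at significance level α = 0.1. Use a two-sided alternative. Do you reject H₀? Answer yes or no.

SE = σ/√n = 9/√27 = 1.7321
z = (x̄−μ₀)/SE = (32.74−31)/1.7321 = 1.0046
p-value (two-sided) = 0.31509
At α=0.1: p ≥ α → fail to reject H₀

reject H₀: no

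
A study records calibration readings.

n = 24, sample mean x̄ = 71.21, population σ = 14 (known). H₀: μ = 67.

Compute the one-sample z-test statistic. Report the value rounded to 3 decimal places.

test statistic = 1.473

SE = σ/√n = 14/√24 = 2.8577
z = (x̄−μ₀)/SE = (71.21−67)/2.8577 = 1.4732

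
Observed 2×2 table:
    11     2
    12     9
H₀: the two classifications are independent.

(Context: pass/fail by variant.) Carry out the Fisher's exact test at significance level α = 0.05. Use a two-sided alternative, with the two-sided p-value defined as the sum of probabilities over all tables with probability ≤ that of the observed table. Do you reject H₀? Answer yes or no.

Margins: r₁=13, r₂=21, c₁=23, c₂=11, n=34
p_obs = C(13,11)·C(21,12)/C(34,23); sum pmf over tables with pmf ≤ p_obs
p-value (two-sided) = 0.13982
At α=0.05: p ≥ α → fail to reject H₀

reject H₀: no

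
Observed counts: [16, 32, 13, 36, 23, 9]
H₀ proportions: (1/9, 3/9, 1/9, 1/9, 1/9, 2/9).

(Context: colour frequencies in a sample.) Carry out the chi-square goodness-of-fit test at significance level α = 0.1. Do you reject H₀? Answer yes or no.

n = 129; E_i = n·p_i = [14.33, 43.00, 14.33, 14.33, 14.33, 28.67]
χ² = (16−14.33)²/14.33 + (32−43.00)²/43.00 + (13−14.33)²/14.33 + (36−14.33)²/14.33 + (23−14.33)²/14.33 + (9−28.67)²/28.67 = 54.6163
df = 5
p-value (upper-tail) = 0.00000
At α=0.1: p < α → reject H₀

reject H₀: yes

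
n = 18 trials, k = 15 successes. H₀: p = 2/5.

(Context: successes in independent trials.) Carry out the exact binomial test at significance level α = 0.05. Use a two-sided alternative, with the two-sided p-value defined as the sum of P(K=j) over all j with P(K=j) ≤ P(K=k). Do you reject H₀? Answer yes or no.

reject H₀: yes

Exact binomial: n=18, k=15, p₀=2/5=0.4000
P(X=j) = C(n,j)·p₀^j·(1−p₀)^(n−j); p = Σ P(X=j) over j with P(X=j) ≤ P(X=15)
p-value (two-sided) = 0.00032
At α=0.05: p < α → reject H₀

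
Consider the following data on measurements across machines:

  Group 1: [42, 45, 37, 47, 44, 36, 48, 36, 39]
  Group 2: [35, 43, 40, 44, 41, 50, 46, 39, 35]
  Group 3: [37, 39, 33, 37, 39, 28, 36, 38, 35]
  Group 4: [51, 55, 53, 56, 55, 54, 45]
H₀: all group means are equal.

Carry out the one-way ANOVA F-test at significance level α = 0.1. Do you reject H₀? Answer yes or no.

reject H₀: yes

Group means [41.56, 41.44, 35.78, 52.71], grand mean 42.294
SSB = Σnᵢ(x̄ᵢ−x̄)² = 1153.630; SSW = ΣΣ(x−x̄ᵢ)² = 555.429
MSB = 1153.630/3 = 384.5434; MSW = 555.429/30 = 18.5143
F = MSB/MSW = 20.7701
df = (3, 30)
p-value (upper-tail) = 0.00000
At α=0.1: p < α → reject H₀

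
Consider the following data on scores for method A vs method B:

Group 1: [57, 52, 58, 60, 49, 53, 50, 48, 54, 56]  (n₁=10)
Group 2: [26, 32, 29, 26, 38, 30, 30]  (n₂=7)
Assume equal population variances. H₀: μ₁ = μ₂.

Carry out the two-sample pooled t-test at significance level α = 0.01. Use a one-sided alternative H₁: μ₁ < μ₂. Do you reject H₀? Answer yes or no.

x̄₁=53.700, s₁=4.029, n₁=10
x̄₂=30.143, s₂=4.100, n₂=7
s_p² = [9·4.029² + 6·4.100²]/15 = 16.4638
SE = √(s_p²·(1/10+1/7)) = 1.9996
t = (53.700−30.143)/1.9996 = 11.7810
df = 15
p-value (one-sided, H₁ less) = 1.00000
At α=0.01: p ≥ α → fail to reject H₀

reject H₀: no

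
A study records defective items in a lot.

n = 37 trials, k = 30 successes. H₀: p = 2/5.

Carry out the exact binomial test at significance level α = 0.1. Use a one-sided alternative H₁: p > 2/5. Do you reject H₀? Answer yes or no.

reject H₀: yes

Exact binomial: n=37, k=30, p₀=2/5=0.4000
P(X≥30) from Σ C(n,i)·p₀^i·(1−p₀)^(n−i)
p-value (one-sided, H₁ greater) = 0.00000
At α=0.1: p < α → reject H₀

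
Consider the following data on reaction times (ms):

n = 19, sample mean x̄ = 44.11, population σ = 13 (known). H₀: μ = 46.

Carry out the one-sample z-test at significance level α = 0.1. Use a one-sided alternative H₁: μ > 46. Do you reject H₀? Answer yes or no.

SE = σ/√n = 13/√19 = 2.9824
z = (x̄−μ₀)/SE = (44.11−46)/2.9824 = -0.6337
p-value (one-sided, H₁ greater) = 0.73687
At α=0.1: p ≥ α → fail to reject H₀

reject H₀: no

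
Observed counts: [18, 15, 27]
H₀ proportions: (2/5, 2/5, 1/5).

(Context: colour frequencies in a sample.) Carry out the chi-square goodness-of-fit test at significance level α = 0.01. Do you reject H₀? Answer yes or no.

n = 60; E_i = n·p_i = [24.00, 24.00, 12.00]
χ² = (18−24.00)²/24.00 + (15−24.00)²/24.00 + (27−12.00)²/12.00 = 23.6250
df = 2
p-value (upper-tail) = 0.00001
At α=0.01: p < α → reject H₀

reject H₀: yes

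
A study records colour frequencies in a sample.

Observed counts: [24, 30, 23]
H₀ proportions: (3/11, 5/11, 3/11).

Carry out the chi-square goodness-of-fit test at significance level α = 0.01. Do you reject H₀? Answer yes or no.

reject H₀: no

n = 77; E_i = n·p_i = [21.00, 35.00, 21.00]
χ² = (24−21.00)²/21.00 + (30−35.00)²/35.00 + (23−21.00)²/21.00 = 1.3333
df = 2
p-value (upper-tail) = 0.51342
At α=0.01: p ≥ α → fail to reject H₀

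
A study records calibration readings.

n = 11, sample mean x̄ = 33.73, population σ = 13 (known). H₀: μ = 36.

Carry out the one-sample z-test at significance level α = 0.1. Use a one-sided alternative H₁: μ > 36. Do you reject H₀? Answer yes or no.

reject H₀: no

SE = σ/√n = 13/√11 = 3.9196
z = (x̄−μ₀)/SE = (33.73−36)/3.9196 = -0.5791
p-value (one-sided, H₁ greater) = 0.71875
At α=0.1: p ≥ α → fail to reject H₀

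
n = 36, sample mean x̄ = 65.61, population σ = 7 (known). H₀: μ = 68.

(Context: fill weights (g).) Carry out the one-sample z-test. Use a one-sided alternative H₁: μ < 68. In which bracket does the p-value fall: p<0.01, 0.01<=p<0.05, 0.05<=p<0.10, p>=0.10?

p-value bracket: 0.01<=p<0.05

SE = σ/√n = 7/√36 = 1.1667
z = (x̄−μ₀)/SE = (65.61−68)/1.1667 = -2.0486
p-value (one-sided, H₁ less) = 0.02025
→ bracket: 0.01<=p<0.05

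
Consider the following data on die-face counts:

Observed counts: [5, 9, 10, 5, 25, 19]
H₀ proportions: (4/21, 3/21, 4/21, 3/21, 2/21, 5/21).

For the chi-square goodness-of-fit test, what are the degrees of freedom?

degrees of freedom = 5

df = k − 1 = 6 − 1 = 5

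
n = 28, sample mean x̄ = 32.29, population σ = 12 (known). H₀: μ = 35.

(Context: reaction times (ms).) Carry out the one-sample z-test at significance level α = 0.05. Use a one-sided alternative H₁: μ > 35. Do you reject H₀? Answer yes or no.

reject H₀: no

SE = σ/√n = 12/√28 = 2.2678
z = (x̄−μ₀)/SE = (32.29−35)/2.2678 = -1.1950
p-value (one-sided, H₁ greater) = 0.88396
At α=0.05: p ≥ α → fail to reject H₀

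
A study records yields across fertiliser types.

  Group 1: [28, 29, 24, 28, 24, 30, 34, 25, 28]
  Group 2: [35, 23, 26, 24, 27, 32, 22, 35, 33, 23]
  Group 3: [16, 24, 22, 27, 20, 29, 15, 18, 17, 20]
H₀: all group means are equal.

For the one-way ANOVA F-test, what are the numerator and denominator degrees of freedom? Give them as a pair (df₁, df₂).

k = 3 groups, N = 29 total
df = (k−1, N−k) = (3−1, 29−3) = (2, 26)

degrees of freedom = [2, 26]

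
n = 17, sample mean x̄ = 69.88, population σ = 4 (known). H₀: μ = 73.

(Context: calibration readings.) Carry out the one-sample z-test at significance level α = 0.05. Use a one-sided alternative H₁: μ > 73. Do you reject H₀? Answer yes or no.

reject H₀: no

SE = σ/√n = 4/√17 = 0.9701
z = (x̄−μ₀)/SE = (69.88−73)/0.9701 = -3.2160
p-value (one-sided, H₁ greater) = 0.99935
At α=0.05: p ≥ α → fail to reject H₀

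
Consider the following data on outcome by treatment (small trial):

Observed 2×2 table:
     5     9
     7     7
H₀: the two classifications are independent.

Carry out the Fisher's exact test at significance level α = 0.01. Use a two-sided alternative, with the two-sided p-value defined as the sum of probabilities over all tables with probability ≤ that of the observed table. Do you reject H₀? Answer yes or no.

reject H₀: no

Margins: r₁=14, r₂=14, c₁=12, c₂=16, n=28
p_obs = C(14,5)·C(14,7)/C(28,12); sum pmf over tables with pmf ≤ p_obs
p-value (two-sided) = 0.70357
At α=0.01: p ≥ α → fail to reject H₀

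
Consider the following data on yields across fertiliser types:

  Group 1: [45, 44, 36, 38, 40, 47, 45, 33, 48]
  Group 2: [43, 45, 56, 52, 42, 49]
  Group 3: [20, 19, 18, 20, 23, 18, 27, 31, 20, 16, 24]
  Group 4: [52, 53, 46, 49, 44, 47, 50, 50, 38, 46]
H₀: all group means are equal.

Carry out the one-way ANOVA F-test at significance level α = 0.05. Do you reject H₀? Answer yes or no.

reject H₀: yes

Group means [41.78, 47.83, 21.45, 47.50], grand mean 38.167
SSB = Σnᵢ(x̄ᵢ−x̄)² = 4621.384; SSW = ΣΣ(x−x̄ᵢ)² = 739.616
MSB = 4621.384/3 = 1540.4613; MSW = 739.616/32 = 23.1130
F = MSB/MSW = 66.6491
df = (3, 32)
p-value (upper-tail) = 0.00000
At α=0.05: p < α → reject H₀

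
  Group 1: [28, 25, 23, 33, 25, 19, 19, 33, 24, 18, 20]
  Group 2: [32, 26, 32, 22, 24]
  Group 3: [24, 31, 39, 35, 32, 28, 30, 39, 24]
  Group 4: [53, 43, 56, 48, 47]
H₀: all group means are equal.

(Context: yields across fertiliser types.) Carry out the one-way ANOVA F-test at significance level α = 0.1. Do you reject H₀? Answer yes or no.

reject H₀: yes

Group means [24.27, 27.20, 31.33, 49.40], grand mean 31.067
SSB = Σnᵢ(x̄ᵢ−x̄)² = 2263.685; SSW = ΣΣ(x−x̄ᵢ)² = 724.182
MSB = 2263.685/3 = 754.5616; MSW = 724.182/26 = 27.8531
F = MSB/MSW = 27.0907
df = (3, 26)
p-value (upper-tail) = 0.00000
At α=0.1: p < α → reject H₀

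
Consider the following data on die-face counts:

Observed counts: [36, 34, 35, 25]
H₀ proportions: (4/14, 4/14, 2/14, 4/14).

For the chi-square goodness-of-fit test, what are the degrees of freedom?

df = k − 1 = 4 − 1 = 3

degrees of freedom = 3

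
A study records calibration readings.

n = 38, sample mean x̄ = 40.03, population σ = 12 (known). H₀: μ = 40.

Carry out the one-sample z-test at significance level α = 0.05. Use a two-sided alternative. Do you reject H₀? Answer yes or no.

SE = σ/√n = 12/√38 = 1.9467
z = (x̄−μ₀)/SE = (40.03−40)/1.9467 = 0.0154
p-value (two-sided) = 0.98770
At α=0.05: p ≥ α → fail to reject H₀

reject H₀: no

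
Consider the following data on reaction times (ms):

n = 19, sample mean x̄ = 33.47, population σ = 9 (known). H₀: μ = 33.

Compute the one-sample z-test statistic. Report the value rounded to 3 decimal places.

SE = σ/√n = 9/√19 = 2.0647
z = (x̄−μ₀)/SE = (33.47−33)/2.0647 = 0.2276

test statistic = 0.228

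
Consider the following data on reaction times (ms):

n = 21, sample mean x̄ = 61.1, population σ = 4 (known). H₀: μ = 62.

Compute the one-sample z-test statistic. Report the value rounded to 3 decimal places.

test statistic = -1.031

SE = σ/√n = 4/√21 = 0.8729
z = (x̄−μ₀)/SE = (61.1−62)/0.8729 = -1.0311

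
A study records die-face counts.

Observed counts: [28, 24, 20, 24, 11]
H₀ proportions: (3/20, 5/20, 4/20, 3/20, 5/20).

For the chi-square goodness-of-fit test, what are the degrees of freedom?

degrees of freedom = 4

df = k − 1 = 5 − 1 = 4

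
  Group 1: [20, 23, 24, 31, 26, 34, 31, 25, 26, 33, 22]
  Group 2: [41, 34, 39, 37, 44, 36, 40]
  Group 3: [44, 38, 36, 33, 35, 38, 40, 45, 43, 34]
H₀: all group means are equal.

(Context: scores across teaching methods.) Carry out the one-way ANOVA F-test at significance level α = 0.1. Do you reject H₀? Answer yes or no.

reject H₀: yes

Group means [26.82, 38.71, 38.60], grand mean 34.000
SSB = Σnᵢ(x̄ᵢ−x̄)² = 934.535; SSW = ΣΣ(x−x̄ᵢ)² = 453.465
MSB = 934.535/2 = 467.2675; MSW = 453.465/25 = 18.1386
F = MSB/MSW = 25.7610
df = (2, 25)
p-value (upper-tail) = 0.00000
At α=0.1: p < α → reject H₀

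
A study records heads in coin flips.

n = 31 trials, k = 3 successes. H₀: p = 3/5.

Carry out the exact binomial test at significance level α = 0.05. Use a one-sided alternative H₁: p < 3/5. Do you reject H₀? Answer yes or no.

Exact binomial: n=31, k=3, p₀=3/5=0.6000
P(X≤3) from Σ C(n,i)·p₀^i·(1−p₀)^(n−i)
p-value (one-sided, H₁ less) = 0.00000
At α=0.05: p < α → reject H₀

reject H₀: yes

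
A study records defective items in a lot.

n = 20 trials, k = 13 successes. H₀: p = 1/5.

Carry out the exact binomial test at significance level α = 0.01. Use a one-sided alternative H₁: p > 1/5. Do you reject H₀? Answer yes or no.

Exact binomial: n=20, k=13, p₀=1/5=0.2000
P(X≥13) from Σ C(n,i)·p₀^i·(1−p₀)^(n−i)
p-value (one-sided, H₁ greater) = 0.00002
At α=0.01: p < α → reject H₀

reject H₀: yes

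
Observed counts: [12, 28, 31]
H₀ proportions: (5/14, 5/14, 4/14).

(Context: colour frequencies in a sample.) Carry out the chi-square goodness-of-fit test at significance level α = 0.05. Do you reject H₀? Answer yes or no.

reject H₀: yes

n = 71; E_i = n·p_i = [25.36, 25.36, 20.29]
χ² = (12−25.36)²/25.36 + (28−25.36)²/25.36 + (31−20.29)²/20.29 = 12.9704
df = 2
p-value (upper-tail) = 0.00153
At α=0.05: p < α → reject H₀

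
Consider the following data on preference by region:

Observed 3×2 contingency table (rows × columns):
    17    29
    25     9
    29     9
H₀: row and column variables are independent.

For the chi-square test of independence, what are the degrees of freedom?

df = (r−1)(c−1) = (3−1)·(2−1) = 2

degrees of freedom = 2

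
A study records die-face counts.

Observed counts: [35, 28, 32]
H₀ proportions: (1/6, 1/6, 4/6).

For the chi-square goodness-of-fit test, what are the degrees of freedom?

df = k − 1 = 3 − 1 = 2

degrees of freedom = 2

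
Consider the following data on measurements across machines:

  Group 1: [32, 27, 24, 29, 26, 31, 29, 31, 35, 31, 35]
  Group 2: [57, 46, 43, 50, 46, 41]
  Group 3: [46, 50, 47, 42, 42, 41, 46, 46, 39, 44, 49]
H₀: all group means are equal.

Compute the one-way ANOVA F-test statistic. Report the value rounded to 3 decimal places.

Group means [30.00, 47.17, 44.73], grand mean 39.464
SSB = Σnᵢ(x̄ᵢ−x̄)² = 1645.949; SSW = ΣΣ(x−x̄ᵢ)² = 401.015
MSB = 1645.949/2 = 822.9746; MSW = 401.015/25 = 16.0406
F = MSB/MSW = 51.3057
df = (2, 25)

test statistic = 51.306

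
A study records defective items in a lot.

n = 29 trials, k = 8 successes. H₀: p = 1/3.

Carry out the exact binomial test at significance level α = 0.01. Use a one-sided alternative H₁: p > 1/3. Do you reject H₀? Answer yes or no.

Exact binomial: n=29, k=8, p₀=1/3=0.3333
P(X≥8) from Σ C(n,i)·p₀^i·(1−p₀)^(n−i)
p-value (one-sided, H₁ greater) = 0.80142
At α=0.01: p ≥ α → fail to reject H₀

reject H₀: no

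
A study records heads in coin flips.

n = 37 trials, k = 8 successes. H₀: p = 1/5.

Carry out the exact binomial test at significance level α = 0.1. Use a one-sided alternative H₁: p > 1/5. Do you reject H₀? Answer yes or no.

reject H₀: no

Exact binomial: n=37, k=8, p₀=1/5=0.2000
P(X≥8) from Σ C(n,i)·p₀^i·(1−p₀)^(n−i)
p-value (one-sided, H₁ greater) = 0.46703
At α=0.1: p ≥ α → fail to reject H₀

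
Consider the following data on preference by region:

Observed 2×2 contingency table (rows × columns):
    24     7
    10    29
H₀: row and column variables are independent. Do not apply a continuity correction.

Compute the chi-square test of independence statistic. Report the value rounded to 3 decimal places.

Row totals [31, 39], col totals [34, 36], n=70
χ² = (24−15.06)²/15.06 + (7−15.94)²/15.94 + (10−18.94)²/18.94 + (29−20.06)²/20.06 = 18.5370
df = 1

test statistic = 18.537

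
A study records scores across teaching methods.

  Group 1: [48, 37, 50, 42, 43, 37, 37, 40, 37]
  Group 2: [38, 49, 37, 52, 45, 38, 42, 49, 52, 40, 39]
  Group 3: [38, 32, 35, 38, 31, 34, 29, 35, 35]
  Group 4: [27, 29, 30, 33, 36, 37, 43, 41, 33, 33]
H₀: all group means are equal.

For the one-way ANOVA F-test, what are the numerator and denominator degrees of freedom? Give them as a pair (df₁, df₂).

k = 4 groups, N = 39 total
df = (k−1, N−k) = (4−1, 39−4) = (3, 35)

degrees of freedom = [3, 35]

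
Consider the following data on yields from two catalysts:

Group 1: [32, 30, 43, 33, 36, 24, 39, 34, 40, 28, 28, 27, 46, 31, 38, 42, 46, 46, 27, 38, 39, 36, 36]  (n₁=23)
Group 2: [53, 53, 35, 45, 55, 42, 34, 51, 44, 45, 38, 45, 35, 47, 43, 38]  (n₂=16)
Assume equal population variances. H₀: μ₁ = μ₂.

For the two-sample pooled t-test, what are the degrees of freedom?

df = n₁ + n₂ − 2 = 23 + 16 − 2 = 37

degrees of freedom = 37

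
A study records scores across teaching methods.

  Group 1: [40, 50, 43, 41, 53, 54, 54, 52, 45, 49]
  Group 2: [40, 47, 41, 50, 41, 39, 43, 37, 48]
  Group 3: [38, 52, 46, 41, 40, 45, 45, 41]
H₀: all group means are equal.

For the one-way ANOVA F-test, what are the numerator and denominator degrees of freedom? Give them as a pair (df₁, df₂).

degrees of freedom = [2, 24]

k = 3 groups, N = 27 total
df = (k−1, N−k) = (3−1, 27−3) = (2, 24)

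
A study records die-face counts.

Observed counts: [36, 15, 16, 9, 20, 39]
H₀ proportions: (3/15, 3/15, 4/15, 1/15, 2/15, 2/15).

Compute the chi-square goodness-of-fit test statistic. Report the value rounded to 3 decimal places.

n = 135; E_i = n·p_i = [27.00, 27.00, 36.00, 9.00, 18.00, 18.00]
χ² = (36−27.00)²/27.00 + (15−27.00)²/27.00 + (16−36.00)²/36.00 + (9−9.00)²/9.00 + (20−18.00)²/18.00 + (39−18.00)²/18.00 = 44.1667
df = 5

test statistic = 44.167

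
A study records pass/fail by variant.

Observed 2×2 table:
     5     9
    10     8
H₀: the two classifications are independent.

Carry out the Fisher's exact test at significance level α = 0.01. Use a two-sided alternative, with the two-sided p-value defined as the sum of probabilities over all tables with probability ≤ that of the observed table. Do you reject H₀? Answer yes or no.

reject H₀: no

Margins: r₁=14, r₂=18, c₁=15, c₂=17, n=32
p_obs = C(14,5)·C(18,10)/C(32,15); sum pmf over tables with pmf ≤ p_obs
p-value (two-sided) = 0.30752
At α=0.01: p ≥ α → fail to reject H₀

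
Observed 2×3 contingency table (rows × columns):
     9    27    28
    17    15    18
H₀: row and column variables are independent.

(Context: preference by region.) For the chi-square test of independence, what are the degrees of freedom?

degrees of freedom = 2

df = (r−1)(c−1) = (2−1)·(3−1) = 2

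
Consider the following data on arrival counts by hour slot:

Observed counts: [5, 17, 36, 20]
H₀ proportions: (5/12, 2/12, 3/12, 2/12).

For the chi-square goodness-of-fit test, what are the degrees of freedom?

degrees of freedom = 3

df = k − 1 = 4 − 1 = 3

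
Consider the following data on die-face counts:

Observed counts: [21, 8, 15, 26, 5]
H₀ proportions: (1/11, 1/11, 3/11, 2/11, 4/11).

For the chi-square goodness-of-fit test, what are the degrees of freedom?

degrees of freedom = 4

df = k − 1 = 5 − 1 = 4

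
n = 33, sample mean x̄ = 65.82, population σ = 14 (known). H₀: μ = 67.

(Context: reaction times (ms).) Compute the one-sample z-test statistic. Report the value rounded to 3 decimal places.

test statistic = -0.484

SE = σ/√n = 14/√33 = 2.4371
z = (x̄−μ₀)/SE = (65.82−67)/2.4371 = -0.4842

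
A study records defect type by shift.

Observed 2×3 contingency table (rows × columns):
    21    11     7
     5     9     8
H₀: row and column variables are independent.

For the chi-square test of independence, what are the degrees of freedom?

df = (r−1)(c−1) = (2−1)·(3−1) = 2

degrees of freedom = 2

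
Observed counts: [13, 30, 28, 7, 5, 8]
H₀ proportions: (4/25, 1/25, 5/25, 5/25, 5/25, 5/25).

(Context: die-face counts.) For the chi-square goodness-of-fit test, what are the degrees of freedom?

df = k − 1 = 6 − 1 = 5

degrees of freedom = 5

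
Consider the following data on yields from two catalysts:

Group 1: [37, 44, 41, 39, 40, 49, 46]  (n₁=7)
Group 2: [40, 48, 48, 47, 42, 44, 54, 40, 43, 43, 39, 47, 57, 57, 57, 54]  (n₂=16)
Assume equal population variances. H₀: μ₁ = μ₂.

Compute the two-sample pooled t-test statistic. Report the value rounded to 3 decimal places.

test statistic = -1.950

x̄₁=42.286, s₁=4.231, n₁=7
x̄₂=47.500, s₂=6.450, n₂=16
s_p² = [6·4.231² + 15·6.450²]/21 = 34.8299
SE = √(s_p²·(1/7+1/16)) = 2.6744
t = (42.286−47.500)/2.6744 = -1.9497
df = 21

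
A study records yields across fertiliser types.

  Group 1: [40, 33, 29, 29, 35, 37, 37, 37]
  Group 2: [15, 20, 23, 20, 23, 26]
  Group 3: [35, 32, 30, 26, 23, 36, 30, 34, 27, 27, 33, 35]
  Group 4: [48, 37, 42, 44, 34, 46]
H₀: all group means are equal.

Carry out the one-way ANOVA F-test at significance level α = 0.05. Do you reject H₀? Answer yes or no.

Group means [34.62, 21.17, 30.67, 41.83], grand mean 31.969
SSB = Σnᵢ(x̄ᵢ−x̄)² = 1360.760; SSW = ΣΣ(x−x̄ᵢ)² = 520.208
MSB = 1360.760/3 = 453.5868; MSW = 520.208/28 = 18.5789
F = MSB/MSW = 24.4141
df = (3, 28)
p-value (upper-tail) = 0.00000
At α=0.05: p < α → reject H₀

reject H₀: yes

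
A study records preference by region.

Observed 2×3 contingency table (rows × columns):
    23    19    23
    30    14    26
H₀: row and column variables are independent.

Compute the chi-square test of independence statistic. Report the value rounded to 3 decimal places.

Row totals [65, 70], col totals [53, 33, 49], n=135
χ² = (23−25.52)²/25.52 + (19−15.89)²/15.89 + (23−23.59)²/23.59 + (30−27.48)²/27.48 + (14−17.11)²/17.11 + (26−25.41)²/25.41 = 1.6829
df = 2

test statistic = 1.683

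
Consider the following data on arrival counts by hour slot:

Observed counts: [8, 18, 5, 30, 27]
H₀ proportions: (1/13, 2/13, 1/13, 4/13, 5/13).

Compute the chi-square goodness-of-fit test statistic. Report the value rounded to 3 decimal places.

n = 88; E_i = n·p_i = [6.77, 13.54, 6.77, 27.08, 33.85]
χ² = (8−6.77)²/6.77 + (18−13.54)²/13.54 + (5−6.77)²/6.77 + (30−27.08)²/27.08 + (27−33.85)²/33.85 = 3.8568
df = 4

test statistic = 3.857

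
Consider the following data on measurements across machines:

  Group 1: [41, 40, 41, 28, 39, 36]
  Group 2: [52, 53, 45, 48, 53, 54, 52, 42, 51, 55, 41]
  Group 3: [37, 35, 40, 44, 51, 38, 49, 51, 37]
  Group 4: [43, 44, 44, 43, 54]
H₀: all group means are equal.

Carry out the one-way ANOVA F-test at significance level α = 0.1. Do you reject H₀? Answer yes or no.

Group means [37.50, 49.64, 42.44, 45.60], grand mean 44.548
SSB = Σnᵢ(x̄ᵢ−x̄)² = 628.210; SSW = ΣΣ(x−x̄ᵢ)² = 787.468
MSB = 628.210/3 = 209.4032; MSW = 787.468/27 = 29.1655
F = MSB/MSW = 7.1798
df = (3, 27)
p-value (upper-tail) = 0.00108
At α=0.1: p < α → reject H₀

reject H₀: yes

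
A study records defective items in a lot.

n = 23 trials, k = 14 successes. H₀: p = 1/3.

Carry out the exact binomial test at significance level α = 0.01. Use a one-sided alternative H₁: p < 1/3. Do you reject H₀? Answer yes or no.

reject H₀: no

Exact binomial: n=23, k=14, p₀=1/3=0.3333
P(X≤14) from Σ C(n,i)·p₀^i·(1−p₀)^(n−i)
p-value (one-sided, H₁ less) = 0.99825
At α=0.01: p ≥ α → fail to reject H₀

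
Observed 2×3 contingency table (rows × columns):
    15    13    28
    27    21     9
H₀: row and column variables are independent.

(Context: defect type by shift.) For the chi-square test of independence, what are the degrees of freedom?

degrees of freedom = 2

df = (r−1)(c−1) = (2−1)·(3−1) = 2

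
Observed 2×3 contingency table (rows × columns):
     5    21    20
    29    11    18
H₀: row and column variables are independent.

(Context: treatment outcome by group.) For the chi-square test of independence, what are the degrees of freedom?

df = (r−1)(c−1) = (2−1)·(3−1) = 2

degrees of freedom = 2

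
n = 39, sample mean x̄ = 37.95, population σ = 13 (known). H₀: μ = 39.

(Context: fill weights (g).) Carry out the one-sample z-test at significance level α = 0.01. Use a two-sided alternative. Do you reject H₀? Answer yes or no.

SE = σ/√n = 13/√39 = 2.0817
z = (x̄−μ₀)/SE = (37.95−39)/2.0817 = -0.5044
p-value (two-sided) = 0.61398
At α=0.01: p ≥ α → fail to reject H₀

reject H₀: no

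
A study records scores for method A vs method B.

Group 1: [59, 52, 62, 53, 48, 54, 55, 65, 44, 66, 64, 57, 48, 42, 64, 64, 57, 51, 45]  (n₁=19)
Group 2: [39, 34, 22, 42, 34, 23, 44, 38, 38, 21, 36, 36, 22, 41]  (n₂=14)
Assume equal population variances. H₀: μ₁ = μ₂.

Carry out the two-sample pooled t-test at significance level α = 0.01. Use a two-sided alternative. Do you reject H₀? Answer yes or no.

reject H₀: yes

x̄₁=55.263, s₁=7.651, n₁=19
x̄₂=33.571, s₂=8.102, n₂=14
s_p² = [18·7.651² + 13·8.102²]/31 = 61.5198
SE = √(s_p²·(1/19+1/14)) = 2.7626
t = (55.263−33.571)/2.7626 = 7.8518
df = 31
p-value (two-sided) = 0.00000
At α=0.01: p < α → reject H₀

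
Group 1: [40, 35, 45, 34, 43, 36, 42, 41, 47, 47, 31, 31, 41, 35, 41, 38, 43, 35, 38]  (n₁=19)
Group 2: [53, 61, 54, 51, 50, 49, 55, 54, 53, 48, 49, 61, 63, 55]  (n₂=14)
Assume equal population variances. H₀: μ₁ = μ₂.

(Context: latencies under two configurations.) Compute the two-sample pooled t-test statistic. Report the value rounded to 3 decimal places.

test statistic = -8.752

x̄₁=39.105, s₁=4.886, n₁=19
x̄₂=54.000, s₂=4.756, n₂=14
s_p² = [18·4.886² + 13·4.756²]/31 = 23.3480
SE = √(s_p²·(1/19+1/14)) = 1.7019
t = (39.105−54.000)/1.7019 = -8.7517
df = 31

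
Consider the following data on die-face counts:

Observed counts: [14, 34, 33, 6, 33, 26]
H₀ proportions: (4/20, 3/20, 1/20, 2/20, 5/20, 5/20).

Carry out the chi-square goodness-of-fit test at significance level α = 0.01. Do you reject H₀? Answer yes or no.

reject H₀: yes

n = 146; E_i = n·p_i = [29.20, 21.90, 7.30, 14.60, 36.50, 36.50]
χ² = (14−29.20)²/29.20 + (34−21.90)²/21.90 + (33−7.30)²/7.30 + (6−14.60)²/14.60 + (33−36.50)²/36.50 + (26−36.50)²/36.50 = 113.4977
df = 5
p-value (upper-tail) = 0.00000
At α=0.01: p < α → reject H₀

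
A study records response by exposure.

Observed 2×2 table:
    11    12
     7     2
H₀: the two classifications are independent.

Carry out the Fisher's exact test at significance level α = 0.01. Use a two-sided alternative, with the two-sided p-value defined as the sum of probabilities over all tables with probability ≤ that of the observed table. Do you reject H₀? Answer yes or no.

Margins: r₁=23, r₂=9, c₁=18, c₂=14, n=32
p_obs = C(23,11)·C(9,7)/C(32,18); sum pmf over tables with pmf ≤ p_obs
p-value (two-sided) = 0.23491
At α=0.01: p ≥ α → fail to reject H₀

reject H₀: no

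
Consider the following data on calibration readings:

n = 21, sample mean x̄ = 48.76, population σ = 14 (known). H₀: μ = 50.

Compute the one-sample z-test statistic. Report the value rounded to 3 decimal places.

test statistic = -0.406

SE = σ/√n = 14/√21 = 3.0551
z = (x̄−μ₀)/SE = (48.76−50)/3.0551 = -0.4059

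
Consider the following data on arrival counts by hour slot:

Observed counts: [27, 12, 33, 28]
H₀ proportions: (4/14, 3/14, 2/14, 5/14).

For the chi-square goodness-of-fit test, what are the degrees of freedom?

df = k − 1 = 4 − 1 = 3

degrees of freedom = 3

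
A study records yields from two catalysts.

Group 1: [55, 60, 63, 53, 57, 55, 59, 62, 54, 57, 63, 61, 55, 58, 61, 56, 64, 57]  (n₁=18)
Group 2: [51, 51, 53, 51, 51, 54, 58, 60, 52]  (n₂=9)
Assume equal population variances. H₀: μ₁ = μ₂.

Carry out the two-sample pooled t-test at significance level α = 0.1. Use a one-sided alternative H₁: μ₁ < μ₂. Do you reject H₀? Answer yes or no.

reject H₀: no

x̄₁=58.333, s₁=3.413, n₁=18
x̄₂=53.444, s₂=3.358, n₂=9
s_p² = [17·3.413² + 8·3.358²]/25 = 11.5289
SE = √(s_p²·(1/18+1/9)) = 1.3862
t = (58.333−53.444)/1.3862 = 3.5269
df = 25
p-value (one-sided, H₁ less) = 0.99917
At α=0.1: p ≥ α → fail to reject H₀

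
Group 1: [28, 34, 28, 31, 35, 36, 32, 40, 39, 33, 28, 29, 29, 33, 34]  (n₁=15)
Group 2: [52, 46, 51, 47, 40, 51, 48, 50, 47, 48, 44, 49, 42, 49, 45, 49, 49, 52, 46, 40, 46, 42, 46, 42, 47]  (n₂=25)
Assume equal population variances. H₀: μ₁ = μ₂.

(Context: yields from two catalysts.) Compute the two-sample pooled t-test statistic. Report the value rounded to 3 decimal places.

test statistic = -11.840

x̄₁=32.600, s₁=3.869, n₁=15
x̄₂=46.720, s₂=3.518, n₂=25
s_p² = [14·3.869² + 24·3.518²]/38 = 13.3326
SE = √(s_p²·(1/15+1/25)) = 1.1925
t = (32.600−46.720)/1.1925 = -11.8403
df = 38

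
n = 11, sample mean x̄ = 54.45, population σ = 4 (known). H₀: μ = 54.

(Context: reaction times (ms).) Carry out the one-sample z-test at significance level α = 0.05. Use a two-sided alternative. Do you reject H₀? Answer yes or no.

reject H₀: no

SE = σ/√n = 4/√11 = 1.2060
z = (x̄−μ₀)/SE = (54.45−54)/1.2060 = 0.3731
p-value (two-sided) = 0.70906
At α=0.05: p ≥ α → fail to reject H₀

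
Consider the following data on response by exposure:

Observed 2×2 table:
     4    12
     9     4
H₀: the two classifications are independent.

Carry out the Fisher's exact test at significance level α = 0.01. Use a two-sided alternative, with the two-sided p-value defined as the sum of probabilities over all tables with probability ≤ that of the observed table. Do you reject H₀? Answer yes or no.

Margins: r₁=16, r₂=13, c₁=13, c₂=16, n=29
p_obs = C(16,4)·C(13,9)/C(29,13); sum pmf over tables with pmf ≤ p_obs
p-value (two-sided) = 0.02705
At α=0.01: p ≥ α → fail to reject H₀

reject H₀: no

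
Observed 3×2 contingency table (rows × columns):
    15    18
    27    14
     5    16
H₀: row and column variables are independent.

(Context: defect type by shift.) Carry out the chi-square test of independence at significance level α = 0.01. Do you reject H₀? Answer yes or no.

Row totals [33, 41, 21], col totals [47, 48], n=95
χ² = (15−16.33)²/16.33 + (18−16.67)²/16.67 + (27−20.28)²/20.28 + (14−20.72)²/20.72 + (5−10.39)²/10.39 + (16−10.61)²/10.61 = 10.1472
df = 2
p-value (upper-tail) = 0.00626
At α=0.01: p < α → reject H₀

reject H₀: yes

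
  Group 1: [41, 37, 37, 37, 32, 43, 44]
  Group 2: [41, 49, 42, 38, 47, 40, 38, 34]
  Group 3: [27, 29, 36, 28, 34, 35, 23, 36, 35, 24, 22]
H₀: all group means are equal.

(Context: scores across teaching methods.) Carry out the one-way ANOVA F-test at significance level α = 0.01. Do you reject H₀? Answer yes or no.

Group means [38.71, 41.12, 29.91], grand mean 35.731
SSB = Σnᵢ(x̄ᵢ−x̄)² = 667.903; SSW = ΣΣ(x−x̄ᵢ)² = 575.213
MSB = 667.903/2 = 333.9514; MSW = 575.213/23 = 25.0092
F = MSB/MSW = 13.3531
df = (2, 23)
p-value (upper-tail) = 0.00014
At α=0.01: p < α → reject H₀

reject H₀: yes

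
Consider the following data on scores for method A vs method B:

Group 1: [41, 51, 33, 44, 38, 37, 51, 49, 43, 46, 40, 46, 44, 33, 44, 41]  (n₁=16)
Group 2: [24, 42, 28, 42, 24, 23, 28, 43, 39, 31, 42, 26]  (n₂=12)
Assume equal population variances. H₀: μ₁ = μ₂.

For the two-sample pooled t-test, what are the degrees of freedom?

degrees of freedom = 26

df = n₁ + n₂ − 2 = 16 + 12 − 2 = 26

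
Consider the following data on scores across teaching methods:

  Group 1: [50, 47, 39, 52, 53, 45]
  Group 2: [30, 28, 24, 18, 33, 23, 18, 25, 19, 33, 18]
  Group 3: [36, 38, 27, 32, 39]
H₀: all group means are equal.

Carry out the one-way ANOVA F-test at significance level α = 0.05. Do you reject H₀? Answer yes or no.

Group means [47.67, 24.45, 34.40], grand mean 33.045
SSB = Σnᵢ(x̄ᵢ−x̄)² = 2103.694; SSW = ΣΣ(x−x̄ᵢ)² = 579.261
MSB = 2103.694/2 = 1051.8470; MSW = 579.261/19 = 30.4874
F = MSB/MSW = 34.5010
df = (2, 19)
p-value (upper-tail) = 0.00000
At α=0.05: p < α → reject H₀

reject H₀: yes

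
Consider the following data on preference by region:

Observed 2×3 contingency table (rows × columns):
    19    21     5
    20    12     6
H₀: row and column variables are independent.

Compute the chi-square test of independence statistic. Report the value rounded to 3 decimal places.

test statistic = 1.995

Row totals [45, 38], col totals [39, 33, 11], n=83
χ² = (19−21.14)²/21.14 + (21−17.89)²/17.89 + (5−5.96)²/5.96 + (20−17.86)²/17.86 + (12−15.11)²/15.11 + (6−5.04)²/5.04 = 1.9949
df = 2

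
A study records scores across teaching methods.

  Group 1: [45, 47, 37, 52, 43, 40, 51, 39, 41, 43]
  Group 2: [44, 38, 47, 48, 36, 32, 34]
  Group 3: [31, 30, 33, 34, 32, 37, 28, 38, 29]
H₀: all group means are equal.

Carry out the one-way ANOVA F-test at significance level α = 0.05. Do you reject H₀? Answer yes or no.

reject H₀: yes

Group means [43.80, 39.86, 32.44], grand mean 38.808
SSB = Σnᵢ(x̄ᵢ−x̄)² = 621.359; SSW = ΣΣ(x−x̄ᵢ)² = 566.679
MSB = 621.359/2 = 310.6795; MSW = 566.679/23 = 24.6382
F = MSB/MSW = 12.6097
df = (2, 23)
p-value (upper-tail) = 0.00020
At α=0.05: p < α → reject H₀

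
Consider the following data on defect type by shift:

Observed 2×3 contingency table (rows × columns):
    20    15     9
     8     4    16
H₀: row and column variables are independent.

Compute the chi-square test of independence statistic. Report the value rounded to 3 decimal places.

Row totals [44, 28], col totals [28, 19, 25], n=72
χ² = (20−17.11)²/17.11 + (15−11.61)²/11.61 + (9−15.28)²/15.28 + (8−10.89)²/10.89 + (4−7.39)²/7.39 + (16−9.72)²/9.72 = 10.4308
df = 2

test statistic = 10.431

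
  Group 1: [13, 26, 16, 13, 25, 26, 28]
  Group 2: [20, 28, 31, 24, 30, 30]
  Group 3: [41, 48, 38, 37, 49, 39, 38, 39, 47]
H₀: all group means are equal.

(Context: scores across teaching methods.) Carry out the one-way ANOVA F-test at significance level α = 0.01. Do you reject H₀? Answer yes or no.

Group means [21.00, 27.17, 41.78], grand mean 31.182
SSB = Σnᵢ(x̄ᵢ−x̄)² = 1832.884; SSW = ΣΣ(x−x̄ᵢ)² = 546.389
MSB = 1832.884/2 = 916.4419; MSW = 546.389/19 = 28.7573
F = MSB/MSW = 31.8681
df = (2, 19)
p-value (upper-tail) = 0.00000
At α=0.01: p < α → reject H₀

reject H₀: yes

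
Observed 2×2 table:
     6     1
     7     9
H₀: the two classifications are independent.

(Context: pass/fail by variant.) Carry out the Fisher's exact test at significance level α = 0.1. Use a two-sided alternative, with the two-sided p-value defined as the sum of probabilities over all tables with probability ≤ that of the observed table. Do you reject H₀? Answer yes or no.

Margins: r₁=7, r₂=16, c₁=13, c₂=10, n=23
p_obs = C(7,6)·C(16,7)/C(23,13); sum pmf over tables with pmf ≤ p_obs
p-value (two-sided) = 0.08862
At α=0.1: p < α → reject H₀

reject H₀: yes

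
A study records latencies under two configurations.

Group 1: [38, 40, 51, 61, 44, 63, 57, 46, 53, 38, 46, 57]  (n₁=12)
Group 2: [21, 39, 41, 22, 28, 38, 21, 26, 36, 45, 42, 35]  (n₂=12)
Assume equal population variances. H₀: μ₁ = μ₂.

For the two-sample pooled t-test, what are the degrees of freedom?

df = n₁ + n₂ − 2 = 12 + 12 − 2 = 22

degrees of freedom = 22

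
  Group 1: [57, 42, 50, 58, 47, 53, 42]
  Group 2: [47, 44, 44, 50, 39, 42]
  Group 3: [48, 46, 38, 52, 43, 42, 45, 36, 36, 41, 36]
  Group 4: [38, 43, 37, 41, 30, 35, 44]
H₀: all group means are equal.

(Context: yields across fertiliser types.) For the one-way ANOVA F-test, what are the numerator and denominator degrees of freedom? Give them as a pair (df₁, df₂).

k = 4 groups, N = 31 total
df = (k−1, N−k) = (4−1, 31−4) = (3, 27)

degrees of freedom = [3, 27]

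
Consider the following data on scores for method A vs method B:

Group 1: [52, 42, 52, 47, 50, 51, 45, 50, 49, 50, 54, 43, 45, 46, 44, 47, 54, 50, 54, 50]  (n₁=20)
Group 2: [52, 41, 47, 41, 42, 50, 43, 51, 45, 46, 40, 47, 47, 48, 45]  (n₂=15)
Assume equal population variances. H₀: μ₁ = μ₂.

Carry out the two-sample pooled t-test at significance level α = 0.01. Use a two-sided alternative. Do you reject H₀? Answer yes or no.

reject H₀: no

x̄₁=48.750, s₁=3.697, n₁=20
x̄₂=45.667, s₂=3.735, n₂=15
s_p² = [19·3.697² + 14·3.735²]/33 = 13.7904
SE = √(s_p²·(1/20+1/15)) = 1.2684
t = (48.750−45.667)/1.2684 = 2.4309
df = 33
p-value (two-sided) = 0.02066
At α=0.01: p ≥ α → fail to reject H₀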